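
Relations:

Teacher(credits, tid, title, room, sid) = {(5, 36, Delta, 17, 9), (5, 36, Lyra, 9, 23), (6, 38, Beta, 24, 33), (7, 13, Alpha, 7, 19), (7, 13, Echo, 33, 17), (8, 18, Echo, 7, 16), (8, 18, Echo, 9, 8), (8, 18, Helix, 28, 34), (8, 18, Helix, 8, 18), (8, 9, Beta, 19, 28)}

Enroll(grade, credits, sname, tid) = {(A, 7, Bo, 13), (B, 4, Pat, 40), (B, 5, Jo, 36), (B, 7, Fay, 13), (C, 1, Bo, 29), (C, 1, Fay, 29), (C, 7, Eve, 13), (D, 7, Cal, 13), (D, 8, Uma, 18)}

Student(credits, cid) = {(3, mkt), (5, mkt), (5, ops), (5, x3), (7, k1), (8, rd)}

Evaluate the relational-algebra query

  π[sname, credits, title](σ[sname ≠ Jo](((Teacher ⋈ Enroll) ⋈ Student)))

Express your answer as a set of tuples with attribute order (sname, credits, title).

Teacher ⋈ Enroll (natural join on credits, tid): {(5, 36, Delta, 17, 9, B, Jo), (5, 36, Lyra, 9, 23, B, Jo), (7, 13, Alpha, 7, 19, A, Bo), (7, 13, Alpha, 7, 19, B, Fay), (7, 13, Alpha, 7, 19, C, Eve), (7, 13, Alpha, 7, 19, D, Cal), (7, 13, Echo, 33, 17, A, Bo), (7, 13, Echo, 33, 17, B, Fay), (7, 13, Echo, 33, 17, C, Eve), (7, 13, Echo, 33, 17, D, Cal), (8, 18, Echo, 7, 16, D, Uma), (8, 18, Echo, 9, 8, D, Uma), (8, 18, Helix, 28, 34, D, Uma), (8, 18, Helix, 8, 18, D, Uma)}
(Teacher ⋈ Enroll) ⋈ Student (natural join on credits): {(5, 36, Delta, 17, 9, B, Jo, mkt), (5, 36, Delta, 17, 9, B, Jo, ops), (5, 36, Delta, 17, 9, B, Jo, x3), (5, 36, Lyra, 9, 23, B, Jo, mkt), (5, 36, Lyra, 9, 23, B, Jo, ops), (5, 36, Lyra, 9, 23, B, Jo, x3), (7, 13, Alpha, 7, 19, A, Bo, k1), (7, 13, Alpha, 7, 19, B, Fay, k1), (7, 13, Alpha, 7, 19, C, Eve, k1), (7, 13, Alpha, 7, 19, D, Cal, k1), (7, 13, Echo, 33, 17, A, Bo, k1), (7, 13, Echo, 33, 17, B, Fay, k1), (7, 13, Echo, 33, 17, C, Eve, k1), (7, 13, Echo, 33, 17, D, Cal, k1), (8, 18, Echo, 7, 16, D, Uma, rd), (8, 18, Echo, 9, 8, D, Uma, rd), (8, 18, Helix, 28, 34, D, Uma, rd), (8, 18, Helix, 8, 18, D, Uma, rd)}
Selection sname ≠ Jo: {(7, 13, Alpha, 7, 19, A, Bo, k1), (7, 13, Alpha, 7, 19, B, Fay, k1), (7, 13, Alpha, 7, 19, C, Eve, k1), (7, 13, Alpha, 7, 19, D, Cal, k1), (7, 13, Echo, 33, 17, A, Bo, k1), (7, 13, Echo, 33, 17, B, Fay, k1), (7, 13, Echo, 33, 17, C, Eve, k1), (7, 13, Echo, 33, 17, D, Cal, k1), (8, 18, Echo, 7, 16, D, Uma, rd), (8, 18, Echo, 9, 8, D, Uma, rd), (8, 18, Helix, 28, 34, D, Uma, rd), (8, 18, Helix, 8, 18, D, Uma, rd)}
π[sname, credits, title]: project onto (sname, credits, title) (2 duplicate(s) eliminated) → {(Bo, 7, Alpha), (Bo, 7, Echo), (Cal, 7, Alpha), (Cal, 7, Echo), (Eve, 7, Alpha), (Eve, 7, Echo), (Fay, 7, Alpha), (Fay, 7, Echo), (Uma, 8, Echo), (Uma, 8, Helix)}

{(Bo, 7, Alpha), (Bo, 7, Echo), (Cal, 7, Alpha), (Cal, 7, Echo), (Eve, 7, Alpha), (Eve, 7, Echo), (Fay, 7, Alpha), (Fay, 7, Echo), (Uma, 8, Echo), (Uma, 8, Helix)}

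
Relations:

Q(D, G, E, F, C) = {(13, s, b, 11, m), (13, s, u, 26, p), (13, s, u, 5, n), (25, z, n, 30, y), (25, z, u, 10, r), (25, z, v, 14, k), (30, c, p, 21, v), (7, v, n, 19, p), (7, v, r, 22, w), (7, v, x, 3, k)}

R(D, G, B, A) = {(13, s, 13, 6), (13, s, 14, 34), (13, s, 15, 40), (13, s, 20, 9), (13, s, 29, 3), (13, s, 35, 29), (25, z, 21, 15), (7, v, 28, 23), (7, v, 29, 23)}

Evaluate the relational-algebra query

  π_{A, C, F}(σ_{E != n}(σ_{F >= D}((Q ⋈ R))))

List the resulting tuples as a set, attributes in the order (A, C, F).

Natural join on D, G: {(13, s, b, 11, m, 13, 6), (13, s, b, 11, m, 14, 34), (13, s, b, 11, m, 15, 40), (13, s, b, 11, m, 20, 9), (13, s, b, 11, m, 29, 3), (13, s, b, 11, m, 35, 29), (13, s, u, 26, p, 13, 6), (13, s, u, 26, p, 14, 34), (13, s, u, 26, p, 15, 40), (13, s, u, 26, p, 20, 9), (13, s, u, 26, p, 29, 3), (13, s, u, 26, p, 35, 29), (13, s, u, 5, n, 13, 6), (13, s, u, 5, n, 14, 34), (13, s, u, 5, n, 15, 40), (13, s, u, 5, n, 20, 9), (13, s, u, 5, n, 29, 3), (13, s, u, 5, n, 35, 29), (25, z, n, 30, y, 21, 15), (25, z, u, 10, r, 21, 15), (25, z, v, 14, k, 21, 15), (7, v, n, 19, p, 28, 23), (7, v, n, 19, p, 29, 23), (7, v, r, 22, w, 28, 23), (7, v, r, 22, w, 29, 23), (7, v, x, 3, k, 28, 23), (7, v, x, 3, k, 29, 23)}
σ[F >= D]: keep tuples satisfying F >= D → {(13, s, u, 26, p, 13, 6), (13, s, u, 26, p, 14, 34), (13, s, u, 26, p, 15, 40), (13, s, u, 26, p, 20, 9), (13, s, u, 26, p, 29, 3), (13, s, u, 26, p, 35, 29), (25, z, n, 30, y, 21, 15), (7, v, n, 19, p, 28, 23), (7, v, n, 19, p, 29, 23), (7, v, r, 22, w, 28, 23), (7, v, r, 22, w, 29, 23)}
σ[E != n]: keep tuples satisfying E != n → {(13, s, u, 26, p, 13, 6), (13, s, u, 26, p, 14, 34), (13, s, u, 26, p, 15, 40), (13, s, u, 26, p, 20, 9), (13, s, u, 26, p, 29, 3), (13, s, u, 26, p, 35, 29), (7, v, r, 22, w, 28, 23), (7, v, r, 22, w, 29, 23)}
Keep only column(s) A, C, F (1 duplicate(s) eliminated): {(23, w, 22), (29, p, 26), (3, p, 26), (34, p, 26), (40, p, 26), (6, p, 26), (9, p, 26)}

{(23, w, 22), (29, p, 26), (3, p, 26), (34, p, 26), (40, p, 26), (6, p, 26), (9, p, 26)}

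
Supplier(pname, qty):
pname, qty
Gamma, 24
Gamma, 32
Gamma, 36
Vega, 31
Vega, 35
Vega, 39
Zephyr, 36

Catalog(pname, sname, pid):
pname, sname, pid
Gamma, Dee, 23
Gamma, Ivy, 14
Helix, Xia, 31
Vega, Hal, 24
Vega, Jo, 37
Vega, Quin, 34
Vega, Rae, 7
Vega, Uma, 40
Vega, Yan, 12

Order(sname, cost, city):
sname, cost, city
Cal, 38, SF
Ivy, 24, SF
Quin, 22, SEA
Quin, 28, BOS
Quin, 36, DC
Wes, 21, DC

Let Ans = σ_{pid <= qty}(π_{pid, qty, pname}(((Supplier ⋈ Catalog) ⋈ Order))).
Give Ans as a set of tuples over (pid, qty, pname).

{(14, 24, Gamma), (14, 32, Gamma), (14, 36, Gamma), (34, 35, Vega), (34, 39, Vega)}

Natural join on pname: {(Gamma, 24, Dee, 23), (Gamma, 24, Ivy, 14), (Gamma, 32, Dee, 23), (Gamma, 32, Ivy, 14), (Gamma, 36, Dee, 23), (Gamma, 36, Ivy, 14), (Vega, 31, Hal, 24), (Vega, 31, Jo, 37), (Vega, 31, Quin, 34), (Vega, 31, Rae, 7), (Vega, 31, Uma, 40), (Vega, 31, Yan, 12), (Vega, 35, Hal, 24), (Vega, 35, Jo, 37), (Vega, 35, Quin, 34), (Vega, 35, Rae, 7), (Vega, 35, Uma, 40), (Vega, 35, Yan, 12), (Vega, 39, Hal, 24), (Vega, 39, Jo, 37), (Vega, 39, Quin, 34), (Vega, 39, Rae, 7), (Vega, 39, Uma, 40), (Vega, 39, Yan, 12)}
Natural join on sname: {(Gamma, 24, Ivy, 14, 24, SF), (Gamma, 32, Ivy, 14, 24, SF), (Gamma, 36, Ivy, 14, 24, SF), (Vega, 31, Quin, 34, 22, SEA), (Vega, 31, Quin, 34, 28, BOS), (Vega, 31, Quin, 34, 36, DC), (Vega, 35, Quin, 34, 22, SEA), (Vega, 35, Quin, 34, 28, BOS), (Vega, 35, Quin, 34, 36, DC), (Vega, 39, Quin, 34, 22, SEA), (Vega, 39, Quin, 34, 28, BOS), (Vega, 39, Quin, 34, 36, DC)}
π_{pid, qty, pname} gives {(14, 24, Gamma), (14, 32, Gamma), (14, 36, Gamma), (34, 31, Vega), (34, 35, Vega), (34, 39, Vega)} (6 duplicate(s) eliminated).
Filtering on pid <= qty leaves {(14, 24, Gamma), (14, 32, Gamma), (14, 36, Gamma), (34, 35, Vega), (34, 39, Vega)}.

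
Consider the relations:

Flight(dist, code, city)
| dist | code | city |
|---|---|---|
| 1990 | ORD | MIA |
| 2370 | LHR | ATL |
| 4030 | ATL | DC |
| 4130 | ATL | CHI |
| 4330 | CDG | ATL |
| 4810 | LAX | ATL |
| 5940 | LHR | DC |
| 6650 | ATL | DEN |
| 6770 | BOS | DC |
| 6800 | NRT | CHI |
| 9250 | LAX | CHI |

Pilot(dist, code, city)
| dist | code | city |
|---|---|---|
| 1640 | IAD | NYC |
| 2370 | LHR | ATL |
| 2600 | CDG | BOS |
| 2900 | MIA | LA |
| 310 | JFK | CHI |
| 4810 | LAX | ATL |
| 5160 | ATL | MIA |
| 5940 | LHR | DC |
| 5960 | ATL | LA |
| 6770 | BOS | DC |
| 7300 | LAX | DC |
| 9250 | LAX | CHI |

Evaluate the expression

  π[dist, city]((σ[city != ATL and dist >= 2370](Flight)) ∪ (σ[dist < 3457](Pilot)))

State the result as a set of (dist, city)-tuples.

{(1640, NYC), (2370, ATL), (2600, BOS), (2900, LA), (310, CHI), (4030, DC), (4130, CHI), (5940, DC), (6650, DEN), (6770, DC), (6800, CHI), (9250, CHI)}

Apply σ_{city != ATL and dist >= 2370}; surviving tuples: {(4030, ATL, DC), (4130, ATL, CHI), (5940, LHR, DC), (6650, ATL, DEN), (6770, BOS, DC), (6800, NRT, CHI), (9250, LAX, CHI)}
Apply σ_{dist < 3457}; surviving tuples: {(1640, IAD, NYC), (2370, LHR, ATL), (2600, CDG, BOS), (2900, MIA, LA), (310, JFK, CHI)}
Taking the union: {(1640, IAD, NYC), (2370, LHR, ATL), (2600, CDG, BOS), (2900, MIA, LA), (310, JFK, CHI), (4030, ATL, DC), (4130, ATL, CHI), (5940, LHR, DC), (6650, ATL, DEN), (6770, BOS, DC), (6800, NRT, CHI), (9250, LAX, CHI)}
Projecting to dist, city: {(1640, NYC), (2370, ATL), (2600, BOS), (2900, LA), (310, CHI), (4030, DC), (4130, CHI), (5940, DC), (6650, DEN), (6770, DC), (6800, CHI), (9250, CHI)}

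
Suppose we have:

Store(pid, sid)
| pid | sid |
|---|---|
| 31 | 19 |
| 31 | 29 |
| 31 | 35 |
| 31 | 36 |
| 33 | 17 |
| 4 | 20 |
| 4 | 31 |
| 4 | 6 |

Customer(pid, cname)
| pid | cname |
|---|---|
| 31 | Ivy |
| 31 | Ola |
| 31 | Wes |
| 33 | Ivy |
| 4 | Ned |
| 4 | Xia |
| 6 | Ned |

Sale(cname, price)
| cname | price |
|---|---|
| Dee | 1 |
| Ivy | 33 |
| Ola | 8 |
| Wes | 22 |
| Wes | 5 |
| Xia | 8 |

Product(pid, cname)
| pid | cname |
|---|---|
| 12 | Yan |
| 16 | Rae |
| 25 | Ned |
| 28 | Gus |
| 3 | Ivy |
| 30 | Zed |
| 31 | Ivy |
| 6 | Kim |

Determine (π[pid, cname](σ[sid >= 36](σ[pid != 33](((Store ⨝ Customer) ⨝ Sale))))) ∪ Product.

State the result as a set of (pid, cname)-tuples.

{(12, Yan), (16, Rae), (25, Ned), (28, Gus), (3, Ivy), (30, Zed), (31, Ivy), (31, Ola), (31, Wes), (6, Kim)}

Natural join on pid: {(31, 19, Ivy), (31, 19, Ola), (31, 19, Wes), (31, 29, Ivy), (31, 29, Ola), (31, 29, Wes), (31, 35, Ivy), (31, 35, Ola), (31, 35, Wes), (31, 36, Ivy), (31, 36, Ola), (31, 36, Wes), (33, 17, Ivy), (4, 20, Ned), (4, 20, Xia), (4, 31, Ned), (4, 31, Xia), (4, 6, Ned), (4, 6, Xia)}
Natural join on cname: {(31, 19, Ivy, 33), (31, 19, Ola, 8), (31, 19, Wes, 22), (31, 19, Wes, 5), (31, 29, Ivy, 33), (31, 29, Ola, 8), (31, 29, Wes, 22), (31, 29, Wes, 5), (31, 35, Ivy, 33), (31, 35, Ola, 8), (31, 35, Wes, 22), (31, 35, Wes, 5), (31, 36, Ivy, 33), (31, 36, Ola, 8), (31, 36, Wes, 22), (31, 36, Wes, 5), (33, 17, Ivy, 33), (4, 20, Xia, 8), (4, 31, Xia, 8), (4, 6, Xia, 8)}
Selection pid != 33: {(31, 19, Ivy, 33), (31, 19, Ola, 8), (31, 19, Wes, 22), (31, 19, Wes, 5), (31, 29, Ivy, 33), (31, 29, Ola, 8), (31, 29, Wes, 22), (31, 29, Wes, 5), (31, 35, Ivy, 33), (31, 35, Ola, 8), (31, 35, Wes, 22), (31, 35, Wes, 5), (31, 36, Ivy, 33), (31, 36, Ola, 8), (31, 36, Wes, 22), (31, 36, Wes, 5), (4, 20, Xia, 8), (4, 31, Xia, 8), (4, 6, Xia, 8)}
Selection sid >= 36: {(31, 36, Ivy, 33), (31, 36, Ola, 8), (31, 36, Wes, 22), (31, 36, Wes, 5)}
Keep only column(s) pid, cname (1 duplicate(s) eliminated): {(31, Ivy), (31, Ola), (31, Wes)}
Set union of the two operands is {(12, Yan), (16, Rae), (25, Ned), (28, Gus), (3, Ivy), (30, Zed), (31, Ivy), (31, Ola), (31, Wes), (6, Kim)}.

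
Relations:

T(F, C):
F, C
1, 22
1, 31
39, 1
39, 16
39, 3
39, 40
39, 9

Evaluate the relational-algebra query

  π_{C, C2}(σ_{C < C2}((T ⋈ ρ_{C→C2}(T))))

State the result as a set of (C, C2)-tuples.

{(1, 16), (1, 3), (1, 40), (1, 9), (16, 40), (22, 31), (3, 16), (3, 40), (3, 9), (9, 16), (9, 40)}

ρ[C→C2]: schema becomes (F, C2); tuples unchanged.
Natural join on F: {(1, 22, 22), (1, 22, 31), (1, 31, 22), (1, 31, 31), (39, 1, 1), (39, 1, 16), (39, 1, 3), (39, 1, 40), (39, 1, 9), (39, 16, 1), (39, 16, 16), (39, 16, 3), (39, 16, 40), (39, 16, 9), (39, 3, 1), (39, 3, 16), (39, 3, 3), (39, 3, 40), (39, 3, 9), (39, 40, 1), (39, 40, 16), (39, 40, 3), (39, 40, 40), (39, 40, 9), (39, 9, 1), (39, 9, 16), (39, 9, 3), (39, 9, 40), (39, 9, 9)}
Filtering on C < C2 leaves {(1, 22, 31), (39, 1, 16), (39, 1, 3), (39, 1, 40), (39, 1, 9), (39, 16, 40), (39, 3, 16), (39, 3, 40), (39, 3, 9), (39, 9, 16), (39, 9, 40)}.
Projecting to C, C2: {(1, 16), (1, 3), (1, 40), (1, 9), (16, 40), (22, 31), (3, 16), (3, 40), (3, 9), (9, 16), (9, 40)}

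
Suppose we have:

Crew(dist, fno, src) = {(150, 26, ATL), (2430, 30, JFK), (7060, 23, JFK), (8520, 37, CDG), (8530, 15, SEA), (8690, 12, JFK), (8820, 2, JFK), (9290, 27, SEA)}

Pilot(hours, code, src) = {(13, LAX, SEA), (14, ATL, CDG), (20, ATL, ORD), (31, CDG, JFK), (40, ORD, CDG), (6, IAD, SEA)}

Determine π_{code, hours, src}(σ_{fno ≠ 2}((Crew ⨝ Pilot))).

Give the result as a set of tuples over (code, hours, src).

{(ATL, 14, CDG), (CDG, 31, JFK), (IAD, 6, SEA), (LAX, 13, SEA), (ORD, 40, CDG)}

Natural join on src: {(2430, 30, JFK, 31, CDG), (7060, 23, JFK, 31, CDG), (8520, 37, CDG, 14, ATL), (8520, 37, CDG, 40, ORD), (8530, 15, SEA, 13, LAX), (8530, 15, SEA, 6, IAD), (8690, 12, JFK, 31, CDG), (8820, 2, JFK, 31, CDG), (9290, 27, SEA, 13, LAX), (9290, 27, SEA, 6, IAD)}
σ[fno ≠ 2]: keep tuples satisfying fno ≠ 2 → {(2430, 30, JFK, 31, CDG), (7060, 23, JFK, 31, CDG), (8520, 37, CDG, 14, ATL), (8520, 37, CDG, 40, ORD), (8530, 15, SEA, 13, LAX), (8530, 15, SEA, 6, IAD), (8690, 12, JFK, 31, CDG), (9290, 27, SEA, 13, LAX), (9290, 27, SEA, 6, IAD)}
π_{code, hours, src} gives {(ATL, 14, CDG), (CDG, 31, JFK), (IAD, 6, SEA), (LAX, 13, SEA), (ORD, 40, CDG)} (4 duplicate(s) eliminated).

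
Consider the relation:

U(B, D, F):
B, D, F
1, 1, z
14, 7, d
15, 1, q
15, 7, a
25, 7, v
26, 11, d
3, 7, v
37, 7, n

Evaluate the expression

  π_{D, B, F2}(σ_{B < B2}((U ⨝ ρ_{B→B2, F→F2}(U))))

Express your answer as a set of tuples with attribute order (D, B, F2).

{(1, 1, q), (7, 14, a), (7, 14, n), (7, 14, v), (7, 15, n), (7, 15, v), (7, 25, n), (7, 3, a), (7, 3, d), (7, 3, n), (7, 3, v)}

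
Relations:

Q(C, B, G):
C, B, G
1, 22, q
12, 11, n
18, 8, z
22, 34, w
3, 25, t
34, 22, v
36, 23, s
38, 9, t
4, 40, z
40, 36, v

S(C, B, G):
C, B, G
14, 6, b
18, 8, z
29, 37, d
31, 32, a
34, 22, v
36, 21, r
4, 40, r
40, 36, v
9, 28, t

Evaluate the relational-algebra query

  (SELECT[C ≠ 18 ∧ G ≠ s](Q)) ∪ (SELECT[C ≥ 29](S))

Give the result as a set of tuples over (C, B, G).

Apply σ_{C ≠ 18 ∧ G ≠ s}; surviving tuples: {(1, 22, q), (12, 11, n), (22, 34, w), (3, 25, t), (34, 22, v), (38, 9, t), (4, 40, z), (40, 36, v)}
Apply σ_{C ≥ 29}; surviving tuples: {(29, 37, d), (31, 32, a), (34, 22, v), (36, 21, r), (40, 36, v)}
Set union of the two operands is {(1, 22, q), (12, 11, n), (22, 34, w), (29, 37, d), (3, 25, t), (31, 32, a), (34, 22, v), (36, 21, r), (38, 9, t), (4, 40, z), (40, 36, v)}.

{(1, 22, q), (12, 11, n), (22, 34, w), (29, 37, d), (3, 25, t), (31, 32, a), (34, 22, v), (36, 21, r), (38, 9, t), (4, 40, z), (40, 36, v)}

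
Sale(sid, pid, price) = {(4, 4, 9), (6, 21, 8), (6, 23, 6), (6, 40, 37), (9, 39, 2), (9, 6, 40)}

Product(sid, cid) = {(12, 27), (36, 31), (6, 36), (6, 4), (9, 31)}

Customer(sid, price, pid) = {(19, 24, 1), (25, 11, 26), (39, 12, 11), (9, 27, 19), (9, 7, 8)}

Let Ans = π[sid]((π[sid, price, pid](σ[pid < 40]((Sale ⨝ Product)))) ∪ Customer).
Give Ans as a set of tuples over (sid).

Natural join on sid: {(6, 21, 8, 36), (6, 21, 8, 4), (6, 23, 6, 36), (6, 23, 6, 4), (6, 40, 37, 36), (6, 40, 37, 4), (9, 39, 2, 31), (9, 6, 40, 31)}
Filtering on pid < 40 leaves {(6, 21, 8, 36), (6, 21, 8, 4), (6, 23, 6, 36), (6, 23, 6, 4), (9, 39, 2, 31), (9, 6, 40, 31)}.
π_{sid, price, pid} gives {(6, 6, 23), (6, 8, 21), (9, 2, 39), (9, 40, 6)} (2 duplicate(s) eliminated).
Set union of the two operands is {(19, 24, 1), (25, 11, 26), (39, 12, 11), (6, 6, 23), (6, 8, 21), (9, 2, 39), (9, 27, 19), (9, 40, 6), (9, 7, 8)}.
π_{sid} gives {19, 25, 39, 6, 9} (4 duplicate(s) eliminated).

{19, 25, 39, 6, 9}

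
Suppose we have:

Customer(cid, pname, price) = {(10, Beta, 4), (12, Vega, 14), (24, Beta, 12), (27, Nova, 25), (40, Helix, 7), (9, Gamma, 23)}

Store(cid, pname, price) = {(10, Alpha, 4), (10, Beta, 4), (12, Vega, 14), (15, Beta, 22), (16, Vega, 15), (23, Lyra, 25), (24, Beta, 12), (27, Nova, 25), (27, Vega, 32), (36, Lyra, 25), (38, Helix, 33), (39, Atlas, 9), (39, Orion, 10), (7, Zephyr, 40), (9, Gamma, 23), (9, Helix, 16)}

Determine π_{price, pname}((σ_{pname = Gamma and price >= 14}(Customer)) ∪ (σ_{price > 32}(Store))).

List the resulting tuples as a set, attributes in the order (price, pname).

σ[pname = Gamma and price >= 14]: keep tuples satisfying pname = Gamma and price >= 14 → {(9, Gamma, 23)}
σ[price > 32]: keep tuples satisfying price > 32 → {(38, Helix, 33), (7, Zephyr, 40)}
Taking the union: {(38, Helix, 33), (7, Zephyr, 40), (9, Gamma, 23)}
Keep only column(s) price, pname: {(23, Gamma), (33, Helix), (40, Zephyr)}

{(23, Gamma), (33, Helix), (40, Zephyr)}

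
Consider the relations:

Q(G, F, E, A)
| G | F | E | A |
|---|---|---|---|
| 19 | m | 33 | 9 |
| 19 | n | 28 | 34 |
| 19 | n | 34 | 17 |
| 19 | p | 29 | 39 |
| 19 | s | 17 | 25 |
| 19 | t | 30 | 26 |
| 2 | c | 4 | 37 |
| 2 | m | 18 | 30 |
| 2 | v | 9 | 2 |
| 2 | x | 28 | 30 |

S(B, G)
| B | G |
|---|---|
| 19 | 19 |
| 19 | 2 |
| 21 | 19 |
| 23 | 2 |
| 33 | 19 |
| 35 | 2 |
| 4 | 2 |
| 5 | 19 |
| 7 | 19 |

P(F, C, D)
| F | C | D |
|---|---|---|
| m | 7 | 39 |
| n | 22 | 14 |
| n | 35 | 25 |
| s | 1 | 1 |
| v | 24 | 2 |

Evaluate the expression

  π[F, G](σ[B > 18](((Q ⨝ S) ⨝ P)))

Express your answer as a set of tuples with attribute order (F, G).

{(m, 19), (m, 2), (n, 19), (s, 19), (v, 2)}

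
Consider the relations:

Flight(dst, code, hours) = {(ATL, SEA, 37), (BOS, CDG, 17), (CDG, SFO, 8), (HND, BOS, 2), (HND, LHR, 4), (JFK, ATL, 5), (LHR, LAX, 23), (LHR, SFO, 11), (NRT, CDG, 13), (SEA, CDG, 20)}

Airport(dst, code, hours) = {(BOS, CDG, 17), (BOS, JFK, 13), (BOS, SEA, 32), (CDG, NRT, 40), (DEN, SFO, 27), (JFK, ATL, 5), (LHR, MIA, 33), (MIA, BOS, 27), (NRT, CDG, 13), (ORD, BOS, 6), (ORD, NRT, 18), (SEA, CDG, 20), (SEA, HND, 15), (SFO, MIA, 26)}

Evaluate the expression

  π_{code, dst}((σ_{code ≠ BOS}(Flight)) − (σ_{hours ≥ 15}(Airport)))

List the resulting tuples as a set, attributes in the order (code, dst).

{(ATL, JFK), (CDG, NRT), (LAX, LHR), (LHR, HND), (SEA, ATL), (SFO, CDG), (SFO, LHR)}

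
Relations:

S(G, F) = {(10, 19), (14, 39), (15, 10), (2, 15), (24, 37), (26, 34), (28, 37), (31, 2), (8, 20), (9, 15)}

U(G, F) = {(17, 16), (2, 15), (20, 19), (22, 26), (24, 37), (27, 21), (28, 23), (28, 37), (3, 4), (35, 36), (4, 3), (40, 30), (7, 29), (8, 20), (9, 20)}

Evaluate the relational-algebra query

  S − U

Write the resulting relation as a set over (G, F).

{(10, 19), (14, 39), (15, 10), (26, 34), (31, 2), (9, 15)}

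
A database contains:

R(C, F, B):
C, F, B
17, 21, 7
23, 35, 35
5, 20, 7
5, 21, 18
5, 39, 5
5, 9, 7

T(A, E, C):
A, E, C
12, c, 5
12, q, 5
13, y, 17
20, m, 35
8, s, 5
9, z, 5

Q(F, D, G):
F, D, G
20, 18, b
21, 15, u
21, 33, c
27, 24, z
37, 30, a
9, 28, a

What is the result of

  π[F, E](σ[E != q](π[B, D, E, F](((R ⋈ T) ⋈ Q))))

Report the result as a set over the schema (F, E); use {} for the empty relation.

Joining R and T on C yields {(17, 21, 7, 13, y), (5, 20, 7, 12, c), (5, 20, 7, 12, q), (5, 20, 7, 8, s), (5, 20, 7, 9, z), (5, 21, 18, 12, c), (5, 21, 18, 12, q), (5, 21, 18, 8, s), (5, 21, 18, 9, z), (5, 39, 5, 12, c), (5, 39, 5, 12, q), (5, 39, 5, 8, s), (5, 39, 5, 9, z), (5, 9, 7, 12, c), (5, 9, 7, 12, q), (5, 9, 7, 8, s), (5, 9, 7, 9, z)}.
Joining (R ⋈ T) and Q on F yields {(17, 21, 7, 13, y, 15, u), (17, 21, 7, 13, y, 33, c), (5, 20, 7, 12, c, 18, b), (5, 20, 7, 12, q, 18, b), (5, 20, 7, 8, s, 18, b), (5, 20, 7, 9, z, 18, b), (5, 21, 18, 12, c, 15, u), (5, 21, 18, 12, c, 33, c), (5, 21, 18, 12, q, 15, u), (5, 21, 18, 12, q, 33, c), (5, 21, 18, 8, s, 15, u), (5, 21, 18, 8, s, 33, c), (5, 21, 18, 9, z, 15, u), (5, 21, 18, 9, z, 33, c), (5, 9, 7, 12, c, 28, a), (5, 9, 7, 12, q, 28, a), (5, 9, 7, 8, s, 28, a), (5, 9, 7, 9, z, 28, a)}.
π[B, D, E, F]: project onto (B, D, E, F) → {(18, 15, c, 21), (18, 15, q, 21), (18, 15, s, 21), (18, 15, z, 21), (18, 33, c, 21), (18, 33, q, 21), (18, 33, s, 21), (18, 33, z, 21), (7, 15, y, 21), (7, 18, c, 20), (7, 18, q, 20), (7, 18, s, 20), (7, 18, z, 20), (7, 28, c, 9), (7, 28, q, 9), (7, 28, s, 9), (7, 28, z, 9), (7, 33, y, 21)}
Filtering on E != q leaves {(18, 15, c, 21), (18, 15, s, 21), (18, 15, z, 21), (18, 33, c, 21), (18, 33, s, 21), (18, 33, z, 21), (7, 15, y, 21), (7, 18, c, 20), (7, 18, s, 20), (7, 18, z, 20), (7, 28, c, 9), (7, 28, s, 9), (7, 28, z, 9), (7, 33, y, 21)}.
π[F, E]: project onto (F, E) (4 duplicate(s) eliminated) → {(20, c), (20, s), (20, z), (21, c), (21, s), (21, y), (21, z), (9, c), (9, s), (9, z)}

{(20, c), (20, s), (20, z), (21, c), (21, s), (21, y), (21, z), (9, c), (9, s), (9, z)}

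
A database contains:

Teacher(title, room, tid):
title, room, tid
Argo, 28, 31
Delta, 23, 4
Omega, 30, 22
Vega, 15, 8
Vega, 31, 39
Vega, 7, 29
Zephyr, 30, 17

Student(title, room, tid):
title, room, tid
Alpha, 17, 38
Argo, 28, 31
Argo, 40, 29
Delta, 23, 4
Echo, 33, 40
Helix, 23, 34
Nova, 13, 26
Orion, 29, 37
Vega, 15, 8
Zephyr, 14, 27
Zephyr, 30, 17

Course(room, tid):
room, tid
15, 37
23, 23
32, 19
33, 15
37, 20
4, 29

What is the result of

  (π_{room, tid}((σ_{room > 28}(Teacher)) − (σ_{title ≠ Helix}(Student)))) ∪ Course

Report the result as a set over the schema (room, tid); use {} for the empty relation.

{(15, 37), (23, 23), (30, 22), (31, 39), (32, 19), (33, 15), (37, 20), (4, 29)}

Filtering on room > 28 leaves {(Omega, 30, 22), (Vega, 31, 39), (Zephyr, 30, 17)}.
Filtering on title ≠ Helix leaves {(Alpha, 17, 38), (Argo, 28, 31), (Argo, 40, 29), (Delta, 23, 4), (Echo, 33, 40), (Nova, 13, 26), (Orion, 29, 37), (Vega, 15, 8), (Zephyr, 14, 27), (Zephyr, 30, 17)}.
Difference: {(Omega, 30, 22), (Vega, 31, 39), (Zephyr, 30, 17)} with {(Alpha, 17, 38), (Argo, 28, 31), (Argo, 40, 29), (Delta, 23, 4), (Echo, 33, 40), (Nova, 13, 26), (Orion, 29, 37), (Vega, 15, 8), (Zephyr, 14, 27), (Zephyr, 30, 17)} → {(Omega, 30, 22), (Vega, 31, 39)}
π_{room, tid} gives {(30, 22), (31, 39)}.
Union: {(30, 22), (31, 39)} with {(15, 37), (23, 23), (32, 19), (33, 15), (37, 20), (4, 29)} → {(15, 37), (23, 23), (30, 22), (31, 39), (32, 19), (33, 15), (37, 20), (4, 29)}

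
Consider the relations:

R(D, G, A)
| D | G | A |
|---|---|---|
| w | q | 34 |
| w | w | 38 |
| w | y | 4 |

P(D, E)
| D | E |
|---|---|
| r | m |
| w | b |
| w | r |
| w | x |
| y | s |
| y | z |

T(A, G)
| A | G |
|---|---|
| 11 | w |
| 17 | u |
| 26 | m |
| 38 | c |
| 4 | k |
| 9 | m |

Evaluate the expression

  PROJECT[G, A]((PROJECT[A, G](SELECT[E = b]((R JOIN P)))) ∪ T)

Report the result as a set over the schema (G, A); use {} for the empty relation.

{(c, 38), (k, 4), (m, 26), (m, 9), (q, 34), (u, 17), (w, 11), (w, 38), (y, 4)}

Natural join on D: {(w, q, 34, b), (w, q, 34, r), (w, q, 34, x), (w, w, 38, b), (w, w, 38, r), (w, w, 38, x), (w, y, 4, b), (w, y, 4, r), (w, y, 4, x)}
Apply σ_{E = b}; surviving tuples: {(w, q, 34, b), (w, w, 38, b), (w, y, 4, b)}
π_{A, G} gives {(34, q), (38, w), (4, y)}.
Taking the union: {(11, w), (17, u), (26, m), (34, q), (38, c), (38, w), (4, k), (4, y), (9, m)}
π_{G, A} gives {(c, 38), (k, 4), (m, 26), (m, 9), (q, 34), (u, 17), (w, 11), (w, 38), (y, 4)}.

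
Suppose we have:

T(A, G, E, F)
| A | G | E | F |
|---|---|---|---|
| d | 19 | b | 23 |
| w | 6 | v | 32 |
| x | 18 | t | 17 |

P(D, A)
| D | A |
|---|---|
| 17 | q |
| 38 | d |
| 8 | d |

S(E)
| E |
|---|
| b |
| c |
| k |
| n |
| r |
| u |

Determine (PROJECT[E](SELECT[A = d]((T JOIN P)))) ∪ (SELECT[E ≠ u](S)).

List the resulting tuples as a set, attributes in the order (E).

{b, c, k, n, r}

T ⋈ P (natural join on A): {(d, 19, b, 23, 38), (d, 19, b, 23, 8)}
Selection A = d: {(d, 19, b, 23, 38), (d, 19, b, 23, 8)}
Projecting to E (1 duplicate(s) eliminated): {b}
Selection E ≠ u: {b, c, k, n, r}
Taking the union: {b, c, k, n, r}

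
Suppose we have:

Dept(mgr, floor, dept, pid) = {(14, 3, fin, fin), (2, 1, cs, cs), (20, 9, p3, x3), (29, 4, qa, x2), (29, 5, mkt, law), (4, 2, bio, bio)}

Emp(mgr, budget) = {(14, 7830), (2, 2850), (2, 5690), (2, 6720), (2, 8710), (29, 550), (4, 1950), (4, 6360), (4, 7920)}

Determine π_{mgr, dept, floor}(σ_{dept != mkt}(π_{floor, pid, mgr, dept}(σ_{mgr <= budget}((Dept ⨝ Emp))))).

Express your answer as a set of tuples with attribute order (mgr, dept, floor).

Natural join on mgr: {(14, 3, fin, fin, 7830), (2, 1, cs, cs, 2850), (2, 1, cs, cs, 5690), (2, 1, cs, cs, 6720), (2, 1, cs, cs, 8710), (29, 4, qa, x2, 550), (29, 5, mkt, law, 550), (4, 2, bio, bio, 1950), (4, 2, bio, bio, 6360), (4, 2, bio, bio, 7920)}
Apply σ_{mgr <= budget}; surviving tuples: {(14, 3, fin, fin, 7830), (2, 1, cs, cs, 2850), (2, 1, cs, cs, 5690), (2, 1, cs, cs, 6720), (2, 1, cs, cs, 8710), (29, 4, qa, x2, 550), (29, 5, mkt, law, 550), (4, 2, bio, bio, 1950), (4, 2, bio, bio, 6360), (4, 2, bio, bio, 7920)}
Keep only column(s) floor, pid, mgr, dept (5 duplicate(s) eliminated): {(1, cs, 2, cs), (2, bio, 4, bio), (3, fin, 14, fin), (4, x2, 29, qa), (5, law, 29, mkt)}
Apply σ_{dept != mkt}; surviving tuples: {(1, cs, 2, cs), (2, bio, 4, bio), (3, fin, 14, fin), (4, x2, 29, qa)}
Keep only column(s) mgr, dept, floor: {(14, fin, 3), (2, cs, 1), (29, qa, 4), (4, bio, 2)}

{(14, fin, 3), (2, cs, 1), (29, qa, 4), (4, bio, 2)}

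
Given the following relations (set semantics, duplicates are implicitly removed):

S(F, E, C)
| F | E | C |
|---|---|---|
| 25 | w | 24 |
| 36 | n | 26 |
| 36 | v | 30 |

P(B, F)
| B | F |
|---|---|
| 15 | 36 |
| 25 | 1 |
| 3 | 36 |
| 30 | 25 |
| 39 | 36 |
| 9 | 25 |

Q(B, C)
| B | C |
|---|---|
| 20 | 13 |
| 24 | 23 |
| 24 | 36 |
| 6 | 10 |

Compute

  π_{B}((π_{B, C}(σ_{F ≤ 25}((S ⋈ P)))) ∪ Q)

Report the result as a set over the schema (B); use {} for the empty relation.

{20, 24, 30, 6, 9}

Natural join on F: {(25, w, 24, 30), (25, w, 24, 9), (36, n, 26, 15), (36, n, 26, 3), (36, n, 26, 39), (36, v, 30, 15), (36, v, 30, 3), (36, v, 30, 39)}
Apply σ_{F ≤ 25}; surviving tuples: {(25, w, 24, 30), (25, w, 24, 9)}
Projecting to B, C: {(30, 24), (9, 24)}
Set union of the two operands is {(20, 13), (24, 23), (24, 36), (30, 24), (6, 10), (9, 24)}.
Projecting to B (1 duplicate(s) eliminated): {20, 24, 30, 6, 9}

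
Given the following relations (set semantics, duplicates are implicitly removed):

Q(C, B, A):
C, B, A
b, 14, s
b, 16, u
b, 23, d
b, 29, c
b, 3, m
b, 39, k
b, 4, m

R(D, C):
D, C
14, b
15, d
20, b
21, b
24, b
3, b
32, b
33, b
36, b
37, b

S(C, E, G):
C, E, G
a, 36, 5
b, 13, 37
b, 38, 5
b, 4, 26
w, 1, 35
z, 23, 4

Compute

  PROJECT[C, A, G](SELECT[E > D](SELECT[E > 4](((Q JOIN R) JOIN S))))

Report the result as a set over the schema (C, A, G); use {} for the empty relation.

{(b, c, 37), (b, c, 5), (b, d, 37), (b, d, 5), (b, k, 37), (b, k, 5), (b, m, 37), (b, m, 5), (b, s, 37), (b, s, 5), (b, u, 37), (b, u, 5)}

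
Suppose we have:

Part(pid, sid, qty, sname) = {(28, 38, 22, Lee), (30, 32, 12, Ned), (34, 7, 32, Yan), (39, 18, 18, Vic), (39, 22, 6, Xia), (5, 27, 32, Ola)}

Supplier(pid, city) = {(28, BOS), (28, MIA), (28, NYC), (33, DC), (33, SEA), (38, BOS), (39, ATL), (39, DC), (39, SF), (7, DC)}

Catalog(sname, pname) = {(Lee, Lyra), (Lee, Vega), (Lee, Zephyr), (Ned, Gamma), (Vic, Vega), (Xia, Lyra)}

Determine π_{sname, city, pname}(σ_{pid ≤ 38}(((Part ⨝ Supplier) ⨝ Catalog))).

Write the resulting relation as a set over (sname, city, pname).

Part ⋈ Supplier (natural join on pid): {(28, 38, 22, Lee, BOS), (28, 38, 22, Lee, MIA), (28, 38, 22, Lee, NYC), (39, 18, 18, Vic, ATL), (39, 18, 18, Vic, DC), (39, 18, 18, Vic, SF), (39, 22, 6, Xia, ATL), (39, 22, 6, Xia, DC), (39, 22, 6, Xia, SF)}
(Part ⨝ Supplier) ⋈ Catalog (natural join on sname): {(28, 38, 22, Lee, BOS, Lyra), (28, 38, 22, Lee, BOS, Vega), (28, 38, 22, Lee, BOS, Zephyr), (28, 38, 22, Lee, MIA, Lyra), (28, 38, 22, Lee, MIA, Vega), (28, 38, 22, Lee, MIA, Zephyr), (28, 38, 22, Lee, NYC, Lyra), (28, 38, 22, Lee, NYC, Vega), (28, 38, 22, Lee, NYC, Zephyr), (39, 18, 18, Vic, ATL, Vega), (39, 18, 18, Vic, DC, Vega), (39, 18, 18, Vic, SF, Vega), (39, 22, 6, Xia, ATL, Lyra), (39, 22, 6, Xia, DC, Lyra), (39, 22, 6, Xia, SF, Lyra)}
Selection pid ≤ 38: {(28, 38, 22, Lee, BOS, Lyra), (28, 38, 22, Lee, BOS, Vega), (28, 38, 22, Lee, BOS, Zephyr), (28, 38, 22, Lee, MIA, Lyra), (28, 38, 22, Lee, MIA, Vega), (28, 38, 22, Lee, MIA, Zephyr), (28, 38, 22, Lee, NYC, Lyra), (28, 38, 22, Lee, NYC, Vega), (28, 38, 22, Lee, NYC, Zephyr)}
Projecting to sname, city, pname: {(Lee, BOS, Lyra), (Lee, BOS, Vega), (Lee, BOS, Zephyr), (Lee, MIA, Lyra), (Lee, MIA, Vega), (Lee, MIA, Zephyr), (Lee, NYC, Lyra), (Lee, NYC, Vega), (Lee, NYC, Zephyr)}

{(Lee, BOS, Lyra), (Lee, BOS, Vega), (Lee, BOS, Zephyr), (Lee, MIA, Lyra), (Lee, MIA, Vega), (Lee, MIA, Zephyr), (Lee, NYC, Lyra), (Lee, NYC, Vega), (Lee, NYC, Zephyr)}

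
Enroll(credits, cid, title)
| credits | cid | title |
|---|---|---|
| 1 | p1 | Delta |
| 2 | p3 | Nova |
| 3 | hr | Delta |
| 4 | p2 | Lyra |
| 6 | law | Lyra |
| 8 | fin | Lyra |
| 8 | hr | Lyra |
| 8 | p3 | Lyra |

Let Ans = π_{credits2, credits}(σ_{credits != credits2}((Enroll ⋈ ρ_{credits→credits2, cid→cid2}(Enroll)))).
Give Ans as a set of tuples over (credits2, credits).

{(1, 3), (3, 1), (4, 6), (4, 8), (6, 4), (6, 8), (8, 4), (8, 6)}

ρ[credits→credits2, cid→cid2]: schema becomes (credits2, cid2, title); tuples unchanged.
Natural join on title: {(1, p1, Delta, 1, p1), (1, p1, Delta, 3, hr), (2, p3, Nova, 2, p3), (3, hr, Delta, 1, p1), (3, hr, Delta, 3, hr), (4, p2, Lyra, 4, p2), (4, p2, Lyra, 6, law), (4, p2, Lyra, 8, fin), (4, p2, Lyra, 8, hr), (4, p2, Lyra, 8, p3), (6, law, Lyra, 4, p2), (6, law, Lyra, 6, law), (6, law, Lyra, 8, fin), (6, law, Lyra, 8, hr), (6, law, Lyra, 8, p3), (8, fin, Lyra, 4, p2), (8, fin, Lyra, 6, law), (8, fin, Lyra, 8, fin), (8, fin, Lyra, 8, hr), (8, fin, Lyra, 8, p3), (8, hr, Lyra, 4, p2), (8, hr, Lyra, 6, law), (8, hr, Lyra, 8, fin), (8, hr, Lyra, 8, hr), (8, hr, Lyra, 8, p3), (8, p3, Lyra, 4, p2), (8, p3, Lyra, 6, law), (8, p3, Lyra, 8, fin), (8, p3, Lyra, 8, hr), (8, p3, Lyra, 8, p3)}
Filtering on credits != credits2 leaves {(1, p1, Delta, 3, hr), (3, hr, Delta, 1, p1), (4, p2, Lyra, 6, law), (4, p2, Lyra, 8, fin), (4, p2, Lyra, 8, hr), (4, p2, Lyra, 8, p3), (6, law, Lyra, 4, p2), (6, law, Lyra, 8, fin), (6, law, Lyra, 8, hr), (6, law, Lyra, 8, p3), (8, fin, Lyra, 4, p2), (8, fin, Lyra, 6, law), (8, hr, Lyra, 4, p2), (8, hr, Lyra, 6, law), (8, p3, Lyra, 4, p2), (8, p3, Lyra, 6, law)}.
Keep only column(s) credits2, credits (8 duplicate(s) eliminated): {(1, 3), (3, 1), (4, 6), (4, 8), (6, 4), (6, 8), (8, 4), (8, 6)}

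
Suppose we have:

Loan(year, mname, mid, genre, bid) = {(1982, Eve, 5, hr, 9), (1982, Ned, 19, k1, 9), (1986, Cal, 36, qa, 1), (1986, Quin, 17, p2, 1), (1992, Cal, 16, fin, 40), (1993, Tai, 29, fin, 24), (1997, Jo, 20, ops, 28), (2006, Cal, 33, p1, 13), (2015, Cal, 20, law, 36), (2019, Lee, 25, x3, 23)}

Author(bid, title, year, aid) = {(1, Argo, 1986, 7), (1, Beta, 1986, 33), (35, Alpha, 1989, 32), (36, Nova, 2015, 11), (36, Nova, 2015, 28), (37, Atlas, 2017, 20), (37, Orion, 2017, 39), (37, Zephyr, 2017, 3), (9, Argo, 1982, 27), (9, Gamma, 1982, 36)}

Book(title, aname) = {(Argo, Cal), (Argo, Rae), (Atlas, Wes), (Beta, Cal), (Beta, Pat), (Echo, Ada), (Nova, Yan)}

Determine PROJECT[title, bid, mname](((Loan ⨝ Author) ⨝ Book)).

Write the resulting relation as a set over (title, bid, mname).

{(Argo, 1, Cal), (Argo, 1, Quin), (Argo, 9, Eve), (Argo, 9, Ned), (Beta, 1, Cal), (Beta, 1, Quin), (Nova, 36, Cal)}

Loan ⋈ Author (natural join on year, bid): {(1982, Eve, 5, hr, 9, Argo, 27), (1982, Eve, 5, hr, 9, Gamma, 36), (1982, Ned, 19, k1, 9, Argo, 27), (1982, Ned, 19, k1, 9, Gamma, 36), (1986, Cal, 36, qa, 1, Argo, 7), (1986, Cal, 36, qa, 1, Beta, 33), (1986, Quin, 17, p2, 1, Argo, 7), (1986, Quin, 17, p2, 1, Beta, 33), (2015, Cal, 20, law, 36, Nova, 11), (2015, Cal, 20, law, 36, Nova, 28)}
(Loan ⨝ Author) ⋈ Book (natural join on title): {(1982, Eve, 5, hr, 9, Argo, 27, Cal), (1982, Eve, 5, hr, 9, Argo, 27, Rae), (1982, Ned, 19, k1, 9, Argo, 27, Cal), (1982, Ned, 19, k1, 9, Argo, 27, Rae), (1986, Cal, 36, qa, 1, Argo, 7, Cal), (1986, Cal, 36, qa, 1, Argo, 7, Rae), (1986, Cal, 36, qa, 1, Beta, 33, Cal), (1986, Cal, 36, qa, 1, Beta, 33, Pat), (1986, Quin, 17, p2, 1, Argo, 7, Cal), (1986, Quin, 17, p2, 1, Argo, 7, Rae), (1986, Quin, 17, p2, 1, Beta, 33, Cal), (1986, Quin, 17, p2, 1, Beta, 33, Pat), (2015, Cal, 20, law, 36, Nova, 11, Yan), (2015, Cal, 20, law, 36, Nova, 28, Yan)}
Keep only column(s) title, bid, mname (7 duplicate(s) eliminated): {(Argo, 1, Cal), (Argo, 1, Quin), (Argo, 9, Eve), (Argo, 9, Ned), (Beta, 1, Cal), (Beta, 1, Quin), (Nova, 36, Cal)}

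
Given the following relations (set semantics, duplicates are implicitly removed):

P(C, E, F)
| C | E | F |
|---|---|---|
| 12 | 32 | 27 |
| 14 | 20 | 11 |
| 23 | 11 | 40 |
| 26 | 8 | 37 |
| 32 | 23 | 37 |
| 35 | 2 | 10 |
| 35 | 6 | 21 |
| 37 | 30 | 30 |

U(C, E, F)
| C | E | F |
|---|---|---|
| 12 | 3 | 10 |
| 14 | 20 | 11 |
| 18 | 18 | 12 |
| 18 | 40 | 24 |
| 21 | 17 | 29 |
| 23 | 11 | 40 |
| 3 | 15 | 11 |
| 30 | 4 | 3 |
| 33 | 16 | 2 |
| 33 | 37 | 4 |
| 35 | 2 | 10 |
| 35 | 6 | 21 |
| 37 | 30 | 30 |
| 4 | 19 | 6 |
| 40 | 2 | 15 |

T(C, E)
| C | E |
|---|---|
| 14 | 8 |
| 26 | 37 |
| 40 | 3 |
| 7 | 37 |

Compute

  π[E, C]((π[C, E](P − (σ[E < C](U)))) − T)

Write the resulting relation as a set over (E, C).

{(20, 14), (23, 32), (32, 12), (8, 26)}

Selection E < C: {(12, 3, 10), (21, 17, 29), (23, 11, 40), (30, 4, 3), (33, 16, 2), (35, 2, 10), (35, 6, 21), (37, 30, 30), (40, 2, 15)}
Difference: {(12, 32, 27), (14, 20, 11), (23, 11, 40), (26, 8, 37), (32, 23, 37), (35, 2, 10), (35, 6, 21), (37, 30, 30)} with {(12, 3, 10), (21, 17, 29), (23, 11, 40), (30, 4, 3), (33, 16, 2), (35, 2, 10), (35, 6, 21), (37, 30, 30), (40, 2, 15)} → {(12, 32, 27), (14, 20, 11), (26, 8, 37), (32, 23, 37)}
π_{C, E} gives {(12, 32), (14, 20), (26, 8), (32, 23)}.
Difference: {(12, 32), (14, 20), (26, 8), (32, 23)} with {(14, 8), (26, 37), (40, 3), (7, 37)} → {(12, 32), (14, 20), (26, 8), (32, 23)}
π_{E, C} gives {(20, 14), (23, 32), (32, 12), (8, 26)}.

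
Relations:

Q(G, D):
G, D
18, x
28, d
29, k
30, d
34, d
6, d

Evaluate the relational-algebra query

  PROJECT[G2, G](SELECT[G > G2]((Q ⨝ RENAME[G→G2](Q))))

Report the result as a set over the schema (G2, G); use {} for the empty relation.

{(28, 30), (28, 34), (30, 34), (6, 28), (6, 30), (6, 34)}

ρ[G→G2]: schema becomes (G2, D); tuples unchanged.
Joining Q and RENAME[G→G2](Q) on D yields {(18, x, 18), (28, d, 28), (28, d, 30), (28, d, 34), (28, d, 6), (29, k, 29), (30, d, 28), (30, d, 30), (30, d, 34), (30, d, 6), (34, d, 28), (34, d, 30), (34, d, 34), (34, d, 6), (6, d, 28), (6, d, 30), (6, d, 34), (6, d, 6)}.
Selection G > G2: {(28, d, 6), (30, d, 28), (30, d, 6), (34, d, 28), (34, d, 30), (34, d, 6)}
Keep only column(s) G2, G: {(28, 30), (28, 34), (30, 34), (6, 28), (6, 30), (6, 34)}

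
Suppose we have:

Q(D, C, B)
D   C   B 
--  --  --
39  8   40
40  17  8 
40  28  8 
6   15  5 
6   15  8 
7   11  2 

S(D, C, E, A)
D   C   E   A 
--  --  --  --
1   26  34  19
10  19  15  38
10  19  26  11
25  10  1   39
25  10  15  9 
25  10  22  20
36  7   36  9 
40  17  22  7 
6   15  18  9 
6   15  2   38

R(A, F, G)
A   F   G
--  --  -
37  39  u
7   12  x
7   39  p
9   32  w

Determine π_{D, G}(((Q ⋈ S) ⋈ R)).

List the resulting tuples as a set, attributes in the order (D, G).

{(40, p), (40, x), (6, w)}

Q ⋈ S (natural join on D, C): {(40, 17, 8, 22, 7), (6, 15, 5, 18, 9), (6, 15, 5, 2, 38), (6, 15, 8, 18, 9), (6, 15, 8, 2, 38)}
(Q ⋈ S) ⋈ R (natural join on A): {(40, 17, 8, 22, 7, 12, x), (40, 17, 8, 22, 7, 39, p), (6, 15, 5, 18, 9, 32, w), (6, 15, 8, 18, 9, 32, w)}
π[D, G]: project onto (D, G) (1 duplicate(s) eliminated) → {(40, p), (40, x), (6, w)}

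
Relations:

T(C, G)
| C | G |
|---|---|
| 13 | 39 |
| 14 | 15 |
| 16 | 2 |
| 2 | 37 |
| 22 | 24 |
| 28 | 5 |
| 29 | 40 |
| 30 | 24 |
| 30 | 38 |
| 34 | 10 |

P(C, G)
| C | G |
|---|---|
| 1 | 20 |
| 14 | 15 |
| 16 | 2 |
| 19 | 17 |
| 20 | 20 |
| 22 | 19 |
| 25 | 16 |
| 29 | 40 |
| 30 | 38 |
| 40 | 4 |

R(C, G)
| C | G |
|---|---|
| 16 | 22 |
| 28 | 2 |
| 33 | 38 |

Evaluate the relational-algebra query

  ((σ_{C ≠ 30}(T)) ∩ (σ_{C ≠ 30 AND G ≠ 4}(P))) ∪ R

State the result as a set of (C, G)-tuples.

Selection C ≠ 30: {(13, 39), (14, 15), (16, 2), (2, 37), (22, 24), (28, 5), (29, 40), (34, 10)}
Selection C ≠ 30 AND G ≠ 4: {(1, 20), (14, 15), (16, 2), (19, 17), (20, 20), (22, 19), (25, 16), (29, 40)}
Set intersection of the two operands is {(14, 15), (16, 2), (29, 40)}.
Set union of the two operands is {(14, 15), (16, 2), (16, 22), (28, 2), (29, 40), (33, 38)}.

{(14, 15), (16, 2), (16, 22), (28, 2), (29, 40), (33, 38)}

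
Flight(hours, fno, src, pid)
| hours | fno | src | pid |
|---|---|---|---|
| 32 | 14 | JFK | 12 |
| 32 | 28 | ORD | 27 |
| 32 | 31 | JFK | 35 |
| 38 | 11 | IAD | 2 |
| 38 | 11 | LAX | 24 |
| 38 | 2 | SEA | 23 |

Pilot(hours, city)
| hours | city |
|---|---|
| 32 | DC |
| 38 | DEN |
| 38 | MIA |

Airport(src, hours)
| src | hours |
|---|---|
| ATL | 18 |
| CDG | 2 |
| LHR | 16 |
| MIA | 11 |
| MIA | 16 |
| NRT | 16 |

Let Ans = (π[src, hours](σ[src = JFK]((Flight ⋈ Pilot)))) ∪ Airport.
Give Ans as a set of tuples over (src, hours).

Flight ⋈ Pilot (natural join on hours): {(32, 14, JFK, 12, DC), (32, 28, ORD, 27, DC), (32, 31, JFK, 35, DC), (38, 11, IAD, 2, DEN), (38, 11, IAD, 2, MIA), (38, 11, LAX, 24, DEN), (38, 11, LAX, 24, MIA), (38, 2, SEA, 23, DEN), (38, 2, SEA, 23, MIA)}
Selection src = JFK: {(32, 14, JFK, 12, DC), (32, 31, JFK, 35, DC)}
Keep only column(s) src, hours (1 duplicate(s) eliminated): {(JFK, 32)}
Taking the union: {(ATL, 18), (CDG, 2), (JFK, 32), (LHR, 16), (MIA, 11), (MIA, 16), (NRT, 16)}

{(ATL, 18), (CDG, 2), (JFK, 32), (LHR, 16), (MIA, 11), (MIA, 16), (NRT, 16)}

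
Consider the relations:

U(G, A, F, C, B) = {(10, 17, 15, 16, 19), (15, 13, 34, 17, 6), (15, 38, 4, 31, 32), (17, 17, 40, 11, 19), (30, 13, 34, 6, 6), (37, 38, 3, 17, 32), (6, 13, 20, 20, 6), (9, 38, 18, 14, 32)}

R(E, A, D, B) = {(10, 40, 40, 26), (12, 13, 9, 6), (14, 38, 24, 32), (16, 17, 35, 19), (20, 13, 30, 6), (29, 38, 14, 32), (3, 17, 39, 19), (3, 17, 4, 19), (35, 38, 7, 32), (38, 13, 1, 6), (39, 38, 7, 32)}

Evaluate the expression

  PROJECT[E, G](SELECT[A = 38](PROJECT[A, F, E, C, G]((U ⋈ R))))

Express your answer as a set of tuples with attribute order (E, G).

{(14, 15), (14, 37), (14, 9), (29, 15), (29, 37), (29, 9), (35, 15), (35, 37), (35, 9), (39, 15), (39, 37), (39, 9)}

U ⋈ R (natural join on A, B): {(10, 17, 15, 16, 19, 16, 35), (10, 17, 15, 16, 19, 3, 39), (10, 17, 15, 16, 19, 3, 4), (15, 13, 34, 17, 6, 12, 9), (15, 13, 34, 17, 6, 20, 30), (15, 13, 34, 17, 6, 38, 1), (15, 38, 4, 31, 32, 14, 24), (15, 38, 4, 31, 32, 29, 14), (15, 38, 4, 31, 32, 35, 7), (15, 38, 4, 31, 32, 39, 7), (17, 17, 40, 11, 19, 16, 35), (17, 17, 40, 11, 19, 3, 39), (17, 17, 40, 11, 19, 3, 4), (30, 13, 34, 6, 6, 12, 9), (30, 13, 34, 6, 6, 20, 30), (30, 13, 34, 6, 6, 38, 1), (37, 38, 3, 17, 32, 14, 24), (37, 38, 3, 17, 32, 29, 14), (37, 38, 3, 17, 32, 35, 7), (37, 38, 3, 17, 32, 39, 7), (6, 13, 20, 20, 6, 12, 9), (6, 13, 20, 20, 6, 20, 30), (6, 13, 20, 20, 6, 38, 1), (9, 38, 18, 14, 32, 14, 24), (9, 38, 18, 14, 32, 29, 14), (9, 38, 18, 14, 32, 35, 7), (9, 38, 18, 14, 32, 39, 7)}
Projecting to A, F, E, C, G (2 duplicate(s) eliminated): {(13, 20, 12, 20, 6), (13, 20, 20, 20, 6), (13, 20, 38, 20, 6), (13, 34, 12, 17, 15), (13, 34, 12, 6, 30), (13, 34, 20, 17, 15), (13, 34, 20, 6, 30), (13, 34, 38, 17, 15), (13, 34, 38, 6, 30), (17, 15, 16, 16, 10), (17, 15, 3, 16, 10), (17, 40, 16, 11, 17), (17, 40, 3, 11, 17), (38, 18, 14, 14, 9), (38, 18, 29, 14, 9), (38, 18, 35, 14, 9), (38, 18, 39, 14, 9), (38, 3, 14, 17, 37), (38, 3, 29, 17, 37), (38, 3, 35, 17, 37), (38, 3, 39, 17, 37), (38, 4, 14, 31, 15), (38, 4, 29, 31, 15), (38, 4, 35, 31, 15), (38, 4, 39, 31, 15)}
Filtering on A = 38 leaves {(38, 18, 14, 14, 9), (38, 18, 29, 14, 9), (38, 18, 35, 14, 9), (38, 18, 39, 14, 9), (38, 3, 14, 17, 37), (38, 3, 29, 17, 37), (38, 3, 35, 17, 37), (38, 3, 39, 17, 37), (38, 4, 14, 31, 15), (38, 4, 29, 31, 15), (38, 4, 35, 31, 15), (38, 4, 39, 31, 15)}.
Projecting to E, G: {(14, 15), (14, 37), (14, 9), (29, 15), (29, 37), (29, 9), (35, 15), (35, 37), (35, 9), (39, 15), (39, 37), (39, 9)}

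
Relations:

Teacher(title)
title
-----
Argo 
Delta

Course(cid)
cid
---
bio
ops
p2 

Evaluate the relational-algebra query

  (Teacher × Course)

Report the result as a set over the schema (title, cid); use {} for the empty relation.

{(Argo, bio), (Argo, ops), (Argo, p2), (Delta, bio), (Delta, ops), (Delta, p2)}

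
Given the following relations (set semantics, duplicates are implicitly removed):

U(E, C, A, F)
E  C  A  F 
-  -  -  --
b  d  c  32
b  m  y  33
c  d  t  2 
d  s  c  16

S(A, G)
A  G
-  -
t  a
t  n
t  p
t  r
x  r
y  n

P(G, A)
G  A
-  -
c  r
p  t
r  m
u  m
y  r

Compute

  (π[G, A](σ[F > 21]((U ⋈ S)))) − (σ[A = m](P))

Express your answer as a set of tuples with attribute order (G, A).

Joining U and S on A yields {(b, m, y, 33, n), (c, d, t, 2, a), (c, d, t, 2, n), (c, d, t, 2, p), (c, d, t, 2, r)}.
Apply σ_{F > 21}; surviving tuples: {(b, m, y, 33, n)}
π[G, A]: project onto (G, A) → {(n, y)}
Apply σ_{A = m}; surviving tuples: {(r, m), (u, m)}
Difference: {(n, y)} with {(r, m), (u, m)} → {(n, y)}

{(n, y)}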